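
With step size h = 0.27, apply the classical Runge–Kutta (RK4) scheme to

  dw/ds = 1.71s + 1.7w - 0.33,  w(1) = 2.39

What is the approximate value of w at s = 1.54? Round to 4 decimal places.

RK4: k1 = f(s_n, w_n); k2 = f(s_n + h/2, w_n + (h/2)·k1); k3 = f(s_n + h/2, w_n + (h/2)·k2); k4 = f(s_n + h, w_n + h·k3); w_{n+1} = w_n + (h/6)·(k1 + 2k2 + 2k3 + k4).
s=1.000000, w=2.390000:
  k1 = f(1.000000, 2.390000) = 5.443000
  k2 = f(1.135000, 3.124805) = 6.923019
  k3 = f(1.135000, 3.324607) = 7.262683
  k4 = f(1.270000, 4.350924) = 9.238271
  w ← 2.390000 + (0.27/6)·(k1 + 2k2 + 2k3 + k4) = 4.327370
s=1.270000, w=4.327370:
  k1 = f(1.270000, 4.327370) = 9.198230
  k2 = f(1.405000, 5.569131) = 11.540073
  k3 = f(1.405000, 5.885280) = 12.077526
  k4 = f(1.540000, 7.588302) = 15.203514
  w ← 4.327370 + (0.27/6)·(k1 + 2k2 + 2k3 + k4) = 7.551033
w(1.54) ≈ 7.5510

7.5510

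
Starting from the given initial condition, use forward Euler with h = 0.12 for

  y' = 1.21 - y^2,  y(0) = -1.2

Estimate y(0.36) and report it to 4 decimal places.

Euler: y_{n+1} = y_n + h·f(s_n, y_n).
s=0.000000, y=-1.200000: f=-0.230000 → y ← -1.200000 + 0.12·(-0.230000) = -1.227600
s=0.120000, y=-1.227600: f=-0.297002 → y ← -1.227600 + 0.12·(-0.297002) = -1.263240
s=0.240000, y=-1.263240: f=-0.385776 → y ← -1.263240 + 0.12·(-0.385776) = -1.309533
y(0.36) ≈ -1.3095

-1.3095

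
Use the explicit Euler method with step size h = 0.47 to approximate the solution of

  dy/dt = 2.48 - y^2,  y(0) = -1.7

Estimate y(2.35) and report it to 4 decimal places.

-58.4012

Euler: y_{n+1} = y_n + h·f(t_n, y_n).
t=0.000000, y=-1.700000: f=-0.410000 → y ← -1.700000 + 0.47·(-0.410000) = -1.892700
t=0.470000, y=-1.892700: f=-1.102313 → y ← -1.892700 + 0.47·(-1.102313) = -2.410787
t=0.940000, y=-2.410787: f=-3.331895 → y ← -2.410787 + 0.47·(-3.331895) = -3.976778
t=1.410000, y=-3.976778: f=-13.334763 → y ← -3.976778 + 0.47·(-13.334763) = -10.244117
t=1.880000, y=-10.244117: f=-102.461924 → y ← -10.244117 + 0.47·(-102.461924) = -58.401221
y(2.35) ≈ -58.4012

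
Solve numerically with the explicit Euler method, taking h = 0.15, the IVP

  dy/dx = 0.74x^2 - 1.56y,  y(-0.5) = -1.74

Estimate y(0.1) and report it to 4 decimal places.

Euler: y_{n+1} = y_n + h·f(x_n, y_n).
x=-0.500000, y=-1.740000: f=2.899400 → y ← -1.740000 + 0.15·2.899400 = -1.305090
x=-0.350000, y=-1.305090: f=2.126590 → y ← -1.305090 + 0.15·2.126590 = -0.986101
x=-0.200000, y=-0.986101: f=1.567918 → y ← -0.986101 + 0.15·1.567918 = -0.750914
x=-0.050000, y=-0.750914: f=1.173275 → y ← -0.750914 + 0.15·1.173275 = -0.574922
y(0.1) ≈ -0.5749

-0.5749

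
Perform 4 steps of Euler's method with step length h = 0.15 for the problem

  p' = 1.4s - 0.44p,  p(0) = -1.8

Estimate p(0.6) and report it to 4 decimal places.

Euler: p_{n+1} = p_n + h·f(s_n, p_n).
s=0.000000, p=-1.800000: f=0.792000 → p ← -1.800000 + 0.15·0.792000 = -1.681200
s=0.150000, p=-1.681200: f=0.949728 → p ← -1.681200 + 0.15·0.949728 = -1.538741
s=0.300000, p=-1.538741: f=1.097046 → p ← -1.538741 + 0.15·1.097046 = -1.374184
s=0.450000, p=-1.374184: f=1.234641 → p ← -1.374184 + 0.15·1.234641 = -1.188988
p(0.6) ≈ -1.1890

-1.1890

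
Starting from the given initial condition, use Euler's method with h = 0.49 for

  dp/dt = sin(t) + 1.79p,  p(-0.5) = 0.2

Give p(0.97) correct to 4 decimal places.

Euler: p_{n+1} = p_n + h·f(t_n, p_n).
t=-0.500000, p=0.200000: f=-0.121426 → p ← 0.200000 + 0.49·(-0.121426) = 0.140501
t=-0.010000, p=0.140501: f=0.241498 → p ← 0.140501 + 0.49·0.241498 = 0.258835
t=0.480000, p=0.258835: f=0.925095 → p ← 0.258835 + 0.49·0.925095 = 0.712132
p(0.97) ≈ 0.7121

0.7121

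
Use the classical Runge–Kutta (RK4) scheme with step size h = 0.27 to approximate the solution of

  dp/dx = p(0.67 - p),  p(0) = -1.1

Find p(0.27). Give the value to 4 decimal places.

-1.9520

RK4: k1 = f(x_n, p_n); k2 = f(x_n + h/2, p_n + (h/2)·k1); k3 = f(x_n + h/2, p_n + (h/2)·k2); k4 = f(x_n + h, p_n + h·k3); p_{n+1} = p_n + (h/6)·(k1 + 2k2 + 2k3 + k4).
x=0.000000, p=-1.100000:
  k1 = f(0.000000, -1.100000) = -1.947000
  k2 = f(0.135000, -1.362845) = -2.770453
  k3 = f(0.135000, -1.474011) = -3.160296
  k4 = f(0.270000, -1.953280) = -5.124000
  p ← -1.100000 + (0.27/6)·(k1 + 2k2 + 2k3 + k4) = -1.951962
p(0.27) ≈ -1.9520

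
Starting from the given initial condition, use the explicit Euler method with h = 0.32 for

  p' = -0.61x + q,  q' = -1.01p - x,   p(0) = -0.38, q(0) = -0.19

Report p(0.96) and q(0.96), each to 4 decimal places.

Euler on (p,q): p_{n+1} = p_n + h·p', q_{n+1} = q_n + h·q'.
0.000000: (-0.380000, -0.190000); f=(-0.190000, 0.383800) → (-0.440800, -0.067184)
0.320000: (-0.440800, -0.067184); f=(-0.262384, 0.125208) → (-0.524763, -0.027117)
0.640000: (-0.524763, -0.027117); f=(-0.417517, -0.109989) → (-0.658368, -0.062314)
(p(0.96), q(0.96)) ≈ (-0.6584, -0.0623)

-0.6584, -0.0623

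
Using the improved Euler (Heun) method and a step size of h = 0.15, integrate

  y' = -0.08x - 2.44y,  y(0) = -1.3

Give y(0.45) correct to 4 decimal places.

-0.4537

Heun: k1 = f(x_n, y_n); k2 = f(x_n + h, y_n + h·k1); y_{n+1} = y_n + (h/2)·(k1 + k2).
x=0.000000, y=-1.300000:
  k1 = f(0.000000, -1.300000) = 3.172000
  k2 = f(0.150000, -0.824200) = 1.999048
  y ← -1.300000 + (0.15/2)·(3.172000 + 1.999048) = -0.912171
x=0.150000, y=-0.912171:
  k1 = f(0.150000, -0.912171) = 2.213698
  k2 = f(0.300000, -0.580117) = 1.391485
  y ← -0.912171 + (0.15/2)·(2.213698 + 1.391485) = -0.641783
x=0.300000, y=-0.641783:
  k1 = f(0.300000, -0.641783) = 1.541950
  k2 = f(0.450000, -0.410490) = 0.965596
  y ← -0.641783 + (0.15/2)·(1.541950 + 0.965596) = -0.453717
y(0.45) ≈ -0.4537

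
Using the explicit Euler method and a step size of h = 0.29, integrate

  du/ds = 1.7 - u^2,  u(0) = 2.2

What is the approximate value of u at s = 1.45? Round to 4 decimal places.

Euler: u_{n+1} = u_n + h·f(s_n, u_n).
s=0.000000, u=2.200000: f=-3.140000 → u ← 2.200000 + 0.29·(-3.140000) = 1.289400
s=0.290000, u=1.289400: f=0.037448 → u ← 1.289400 + 0.29·0.037448 = 1.300260
s=0.580000, u=1.300260: f=0.009324 → u ← 1.300260 + 0.29·0.009324 = 1.302964
s=0.870000, u=1.302964: f=0.002285 → u ← 1.302964 + 0.29·0.002285 = 1.303627
s=1.160000, u=1.303627: f=0.000558 → u ← 1.303627 + 0.29·0.000558 = 1.303788
u(1.45) ≈ 1.3038

1.3038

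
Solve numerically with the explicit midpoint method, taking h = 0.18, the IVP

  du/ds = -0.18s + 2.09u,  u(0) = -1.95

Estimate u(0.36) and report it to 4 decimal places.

-4.0968

Midpoint: k1 = f(s_n, u_n); k2 = f(s_n + h/2, u_n + (h/2)·k1); u_{n+1} = u_n + h·k2.
s=0.000000, u=-1.950000:
  k1 = f(0.000000, -1.950000) = -4.075500
  k2 = f(0.090000, -2.316795) = -4.858302
  u ← -1.950000 + 0.18·(-4.858302) = -2.824494
s=0.180000, u=-2.824494:
  k1 = f(0.180000, -2.824494) = -5.935593
  k2 = f(0.270000, -3.358698) = -7.068278
  u ← -2.824494 + 0.18·(-7.068278) = -4.096784
u(0.36) ≈ -4.0968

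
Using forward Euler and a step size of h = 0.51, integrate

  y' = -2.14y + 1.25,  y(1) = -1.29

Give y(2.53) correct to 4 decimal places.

Euler: y_{n+1} = y_n + h·f(s_n, y_n).
s=1.000000, y=-1.290000: f=4.010600 → y ← -1.290000 + 0.51·4.010600 = 0.755406
s=1.510000, y=0.755406: f=-0.366569 → y ← 0.755406 + 0.51·(-0.366569) = 0.568456
s=2.020000, y=0.568456: f=0.033504 → y ← 0.568456 + 0.51·0.033504 = 0.585543
y(2.53) ≈ 0.5855

0.5855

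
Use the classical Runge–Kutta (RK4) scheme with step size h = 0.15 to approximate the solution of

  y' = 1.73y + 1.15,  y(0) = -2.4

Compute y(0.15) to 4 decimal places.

RK4: k1 = f(t_n, y_n); k2 = f(t_n + h/2, y_n + (h/2)·k1); k3 = f(t_n + h/2, y_n + (h/2)·k2); k4 = f(t_n + h, y_n + h·k3); y_{n+1} = y_n + (h/6)·(k1 + 2k2 + 2k3 + k4).
t=0.000000, y=-2.400000:
  k1 = f(0.000000, -2.400000) = -3.002000
  k2 = f(0.075000, -2.625150) = -3.391510
  k3 = f(0.075000, -2.654363) = -3.442048
  k4 = f(0.150000, -2.916307) = -3.895212
  y ← -2.400000 + (0.15/6)·(k1 + 2k2 + 2k3 + k4) = -2.914108
y(0.15) ≈ -2.9141

-2.9141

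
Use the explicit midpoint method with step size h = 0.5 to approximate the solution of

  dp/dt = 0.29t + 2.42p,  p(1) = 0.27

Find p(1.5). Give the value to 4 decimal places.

Midpoint: k1 = f(t_n, p_n); k2 = f(t_n + h/2, p_n + (h/2)·k1); p_{n+1} = p_n + h·k2.
t=1.000000, p=0.270000:
  k1 = f(1.000000, 0.270000) = 0.943400
  k2 = f(1.250000, 0.505850) = 1.586657
  p ← 0.270000 + 0.5·1.586657 = 1.063328
p(1.5) ≈ 1.0633

1.0633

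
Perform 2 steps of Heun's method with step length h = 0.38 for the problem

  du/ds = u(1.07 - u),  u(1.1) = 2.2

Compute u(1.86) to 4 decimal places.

Heun: k1 = f(s_n, u_n); k2 = f(s_n + h, u_n + h·k1); u_{n+1} = u_n + (h/2)·(k1 + k2).
s=1.100000, u=2.200000:
  k1 = f(1.100000, 2.200000) = -2.486000
  k2 = f(1.480000, 1.255320) = -0.232636
  u ← 2.200000 + (0.38/2)·(-2.486000 + (-0.232636)) = 1.683459
s=1.480000, u=1.683459:
  k1 = f(1.480000, 1.683459) = -1.032733
  k2 = f(1.860000, 1.291020) = -0.285342
  u ← 1.683459 + (0.38/2)·(-1.032733 + (-0.285342)) = 1.433025
u(1.86) ≈ 1.4330

1.4330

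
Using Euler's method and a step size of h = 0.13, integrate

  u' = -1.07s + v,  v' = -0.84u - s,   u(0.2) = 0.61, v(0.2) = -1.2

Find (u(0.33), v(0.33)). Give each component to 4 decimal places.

Euler on (u,v): u_{n+1} = u_n + h·u', v_{n+1} = v_n + h·v'.
0.200000: (0.610000, -1.200000); f=(-1.414000, -0.712400) → (0.426180, -1.292612)
(u(0.33), v(0.33)) ≈ (0.4262, -1.2926)

0.4262, -1.2926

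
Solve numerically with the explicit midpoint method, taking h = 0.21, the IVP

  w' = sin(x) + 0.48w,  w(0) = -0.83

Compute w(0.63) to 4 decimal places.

Midpoint: k1 = f(x_n, w_n); k2 = f(x_n + h/2, w_n + (h/2)·k1); w_{n+1} = w_n + h·k2.
x=0.000000, w=-0.830000:
  k1 = f(0.000000, -0.830000) = -0.398400
  k2 = f(0.105000, -0.871832) = -0.313672
  w ← -0.830000 + 0.21·(-0.313672) = -0.895871
x=0.210000, w=-0.895871:
  k1 = f(0.210000, -0.895871) = -0.221558
  k2 = f(0.315000, -0.919135) = -0.131368
  w ← -0.895871 + 0.21·(-0.131368) = -0.923458
x=0.420000, w=-0.923458:
  k1 = f(0.420000, -0.923458) = -0.035500
  k2 = f(0.525000, -0.927186) = 0.056164
  w ← -0.923458 + 0.21·0.056164 = -0.911664
w(0.63) ≈ -0.9117

-0.9117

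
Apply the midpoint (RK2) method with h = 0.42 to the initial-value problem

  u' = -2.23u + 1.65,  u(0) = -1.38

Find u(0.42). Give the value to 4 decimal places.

-0.3243

Midpoint: k1 = f(t_n, u_n); k2 = f(t_n + h/2, u_n + (h/2)·k1); u_{n+1} = u_n + h·k2.
t=0.000000, u=-1.380000:
  k1 = f(0.000000, -1.380000) = 4.727400
  k2 = f(0.210000, -0.387246) = 2.513559
  u ← -1.380000 + 0.42·2.513559 = -0.324305
u(0.42) ≈ -0.3243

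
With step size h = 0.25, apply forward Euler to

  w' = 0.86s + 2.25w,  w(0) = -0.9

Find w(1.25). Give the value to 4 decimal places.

Euler: w_{n+1} = w_n + h·f(s_n, w_n).
s=0.000000, w=-0.900000: f=-2.025000 → w ← -0.900000 + 0.25·(-2.025000) = -1.406250
s=0.250000, w=-1.406250: f=-2.949063 → w ← -1.406250 + 0.25·(-2.949063) = -2.143516
s=0.500000, w=-2.143516: f=-4.392910 → w ← -2.143516 + 0.25·(-4.392910) = -3.241743
s=0.750000, w=-3.241743: f=-6.648922 → w ← -3.241743 + 0.25·(-6.648922) = -4.903974
s=1.000000, w=-4.903974: f=-10.173941 → w ← -4.903974 + 0.25·(-10.173941) = -7.447459
w(1.25) ≈ -7.4475

-7.4475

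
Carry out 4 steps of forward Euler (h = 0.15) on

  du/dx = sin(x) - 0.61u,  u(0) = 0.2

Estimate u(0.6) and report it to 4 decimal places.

0.2603

Euler: u_{n+1} = u_n + h·f(x_n, u_n).
x=0.000000, u=0.200000: f=-0.122000 → u ← 0.200000 + 0.15·(-0.122000) = 0.181700
x=0.150000, u=0.181700: f=0.038601 → u ← 0.181700 + 0.15·0.038601 = 0.187490
x=0.300000, u=0.187490: f=0.181151 → u ← 0.187490 + 0.15·0.181151 = 0.214663
x=0.450000, u=0.214663: f=0.304021 → u ← 0.214663 + 0.15·0.304021 = 0.260266
u(0.6) ≈ 0.2603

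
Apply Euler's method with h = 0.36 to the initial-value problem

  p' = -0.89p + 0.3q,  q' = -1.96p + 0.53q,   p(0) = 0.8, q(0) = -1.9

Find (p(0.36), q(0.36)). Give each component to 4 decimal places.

Euler on (p,q): p_{n+1} = p_n + h·p', q_{n+1} = q_n + h·q'.
0.000000: (0.800000, -1.900000); f=(-1.282000, -2.575000) → (0.338480, -2.827000)
(p(0.36), q(0.36)) ≈ (0.3385, -2.8270)

0.3385, -2.8270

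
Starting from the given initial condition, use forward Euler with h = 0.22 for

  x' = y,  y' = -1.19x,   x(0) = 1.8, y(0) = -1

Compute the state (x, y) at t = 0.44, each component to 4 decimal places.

Euler on (x,y): x_{n+1} = x_n + h·x', y_{n+1} = y_n + h·y'.
0.000000: (1.800000, -1.000000); f=(-1.000000, -2.142000) → (1.580000, -1.471240)
0.220000: (1.580000, -1.471240); f=(-1.471240, -1.880200) → (1.256327, -1.884884)
(x(0.44), y(0.44)) ≈ (1.2563, -1.8849)

1.2563, -1.8849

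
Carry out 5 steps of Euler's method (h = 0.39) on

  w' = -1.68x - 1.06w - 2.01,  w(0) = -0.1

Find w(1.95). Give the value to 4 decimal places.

Euler: w_{n+1} = w_n + h·f(x_n, w_n).
x=0.000000, w=-0.100000: f=-1.904000 → w ← -0.100000 + 0.39·(-1.904000) = -0.842560
x=0.390000, w=-0.842560: f=-1.772086 → w ← -0.842560 + 0.39·(-1.772086) = -1.533674
x=0.780000, w=-1.533674: f=-1.694706 → w ← -1.533674 + 0.39·(-1.694706) = -2.194609
x=1.170000, w=-2.194609: f=-1.649314 → w ← -2.194609 + 0.39·(-1.649314) = -2.837842
x=1.560000, w=-2.837842: f=-1.622688 → w ← -2.837842 + 0.39·(-1.622688) = -3.470690
w(1.95) ≈ -3.4707

-3.4707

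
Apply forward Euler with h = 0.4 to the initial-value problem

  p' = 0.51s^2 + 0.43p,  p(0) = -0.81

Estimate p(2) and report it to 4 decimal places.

Euler: p_{n+1} = p_n + h·f(s_n, p_n).
s=0.000000, p=-0.810000: f=-0.348300 → p ← -0.810000 + 0.4·(-0.348300) = -0.949320
s=0.400000, p=-0.949320: f=-0.326608 → p ← -0.949320 + 0.4·(-0.326608) = -1.079963
s=0.800000, p=-1.079963: f=-0.137984 → p ← -1.079963 + 0.4·(-0.137984) = -1.135157
s=1.200000, p=-1.135157: f=0.246283 → p ← -1.135157 + 0.4·0.246283 = -1.036644
s=1.600000, p=-1.036644: f=0.859843 → p ← -1.036644 + 0.4·0.859843 = -0.692706
p(2) ≈ -0.6927

-0.6927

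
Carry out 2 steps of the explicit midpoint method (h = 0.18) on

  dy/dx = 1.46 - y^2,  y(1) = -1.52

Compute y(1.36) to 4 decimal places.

-2.0690

Midpoint: k1 = f(x_n, y_n); k2 = f(x_n + h/2, y_n + (h/2)·k1); y_{n+1} = y_n + h·k2.
x=1.000000, y=-1.520000:
  k1 = f(1.000000, -1.520000) = -0.850400
  k2 = f(1.090000, -1.596536) = -1.088927
  y ← -1.520000 + 0.18·(-1.088927) = -1.716007
x=1.180000, y=-1.716007:
  k1 = f(1.180000, -1.716007) = -1.484680
  k2 = f(1.270000, -1.849628) = -1.961124
  y ← -1.716007 + 0.18·(-1.961124) = -2.069009
y(1.36) ≈ -2.0690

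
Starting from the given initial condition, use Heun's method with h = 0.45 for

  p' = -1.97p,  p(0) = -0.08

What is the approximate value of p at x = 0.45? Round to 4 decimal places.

Heun: k1 = f(x_n, p_n); k2 = f(x_n + h, p_n + h·k1); p_{n+1} = p_n + (h/2)·(k1 + k2).
x=0.000000, p=-0.080000:
  k1 = f(0.000000, -0.080000) = 0.157600
  k2 = f(0.450000, -0.009080) = 0.017888
  p ← -0.080000 + (0.45/2)·(0.157600 + 0.017888) = -0.040515
p(0.45) ≈ -0.0405

-0.0405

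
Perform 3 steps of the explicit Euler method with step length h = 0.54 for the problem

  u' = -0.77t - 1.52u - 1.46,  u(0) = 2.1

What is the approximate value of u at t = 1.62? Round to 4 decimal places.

Euler: u_{n+1} = u_n + h·f(t_n, u_n).
t=0.000000, u=2.100000: f=-4.652000 → u ← 2.100000 + 0.54·(-4.652000) = -0.412080
t=0.540000, u=-0.412080: f=-1.249438 → u ← -0.412080 + 0.54·(-1.249438) = -1.086777
t=1.080000, u=-1.086777: f=-0.639699 → u ← -1.086777 + 0.54·(-0.639699) = -1.432214
u(1.62) ≈ -1.4322

-1.4322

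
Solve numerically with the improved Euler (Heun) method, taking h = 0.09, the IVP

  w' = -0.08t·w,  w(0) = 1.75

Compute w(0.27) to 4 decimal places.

1.7449

Heun: k1 = f(t_n, w_n); k2 = f(t_n + h, w_n + h·k1); w_{n+1} = w_n + (h/2)·(k1 + k2).
t=0.000000, w=1.750000:
  k1 = f(0.000000, 1.750000) = 0.000000
  k2 = f(0.090000, 1.750000) = -0.012600
  w ← 1.750000 + (0.09/2)·(0.000000 + (-0.012600)) = 1.749433
t=0.090000, w=1.749433:
  k1 = f(0.090000, 1.749433) = -0.012596
  k2 = f(0.180000, 1.748299) = -0.025176
  w ← 1.749433 + (0.09/2)·(-0.012596 + (-0.025176)) = 1.747733
t=0.180000, w=1.747733:
  k1 = f(0.180000, 1.747733) = -0.025167
  k2 = f(0.270000, 1.745468) = -0.037702
  w ← 1.747733 + (0.09/2)·(-0.025167 + (-0.037702)) = 1.744904
w(0.27) ≈ 1.7449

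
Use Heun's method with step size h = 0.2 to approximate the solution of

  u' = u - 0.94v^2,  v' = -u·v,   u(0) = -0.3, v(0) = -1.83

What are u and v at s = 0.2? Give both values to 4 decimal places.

Heun on (u,v): k1 = f(s_n, state_n); k2 = f(s_n + h, state_n + h·k1); state_{n+1} = state_n + (h/2)·(k1 + k2).
0.000000: (-0.300000, -1.830000)
  k1 = (-3.447966, -0.549000)
  predictor → (-0.989593, -1.939800)
  k2 = (-4.526648, -1.919613)
  → (-1.097461, -2.076861)
(u(0.2), v(0.2)) ≈ (-1.0975, -2.0769)

-1.0975, -2.0769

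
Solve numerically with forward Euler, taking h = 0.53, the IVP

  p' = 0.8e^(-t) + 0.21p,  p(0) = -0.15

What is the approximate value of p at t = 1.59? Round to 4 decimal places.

0.7420

Euler: p_{n+1} = p_n + h·f(t_n, p_n).
t=0.000000, p=-0.150000: f=0.768500 → p ← -0.150000 + 0.53·0.768500 = 0.257305
t=0.530000, p=0.257305: f=0.524918 → p ← 0.257305 + 0.53·0.524918 = 0.535512
t=1.060000, p=0.535512: f=0.389622 → p ← 0.535512 + 0.53·0.389622 = 0.742011
p(1.59) ≈ 0.7420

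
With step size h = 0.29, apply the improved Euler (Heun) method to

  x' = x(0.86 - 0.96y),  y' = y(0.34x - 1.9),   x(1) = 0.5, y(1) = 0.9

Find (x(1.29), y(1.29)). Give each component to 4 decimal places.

Heun on (x,y): k1 = f(t_n, state_n); k2 = f(t_n + h, state_n + h·k1); state_{n+1} = state_n + (h/2)·(k1 + k2).
1.000000: (0.500000, 0.900000)
  k1 = (-0.002000, -1.557000)
  predictor → (0.499420, 0.448470)
  k2 = (0.214485, -0.775942)
  → (0.530810, 0.561723)
(x(1.29), y(1.29)) ≈ (0.5308, 0.5617)

0.5308, 0.5617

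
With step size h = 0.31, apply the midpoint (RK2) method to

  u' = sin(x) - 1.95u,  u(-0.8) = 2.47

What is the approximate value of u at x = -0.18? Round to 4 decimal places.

0.6991

Midpoint: k1 = f(x_n, u_n); k2 = f(x_n + h/2, u_n + (h/2)·k1); u_{n+1} = u_n + h·k2.
x=-0.800000, u=2.470000:
  k1 = f(-0.800000, 2.470000) = -5.533856
  k2 = f(-0.645000, 1.612252) = -3.745090
  u ← 2.470000 + 0.31·(-3.745090) = 1.309022
x=-0.490000, u=1.309022:
  k1 = f(-0.490000, 1.309022) = -3.023219
  k2 = f(-0.335000, 0.840423) = -1.967594
  u ← 1.309022 + 0.31·(-1.967594) = 0.699068
u(-0.18) ≈ 0.6991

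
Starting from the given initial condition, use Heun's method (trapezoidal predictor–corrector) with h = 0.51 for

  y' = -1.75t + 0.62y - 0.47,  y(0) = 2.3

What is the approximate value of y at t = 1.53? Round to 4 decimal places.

Heun: k1 = f(t_n, y_n); k2 = f(t_n + h, y_n + h·k1); y_{n+1} = y_n + (h/2)·(k1 + k2).
t=0.000000, y=2.300000:
  k1 = f(0.000000, 2.300000) = 0.956000
  k2 = f(0.510000, 2.787560) = 0.365787
  y ← 2.300000 + (0.51/2)·(0.956000 + 0.365787) = 2.637056
t=0.510000, y=2.637056:
  k1 = f(0.510000, 2.637056) = 0.272475
  k2 = f(1.020000, 2.776018) = -0.533869
  y ← 2.637056 + (0.51/2)·(0.272475 + (-0.533869)) = 2.570400
t=1.020000, y=2.570400:
  k1 = f(1.020000, 2.570400) = -0.661352
  k2 = f(1.530000, 2.233111) = -1.762971
  y ← 2.570400 + (0.51/2)·(-0.661352 + (-1.762971)) = 1.952198
y(1.53) ≈ 1.9522

1.9522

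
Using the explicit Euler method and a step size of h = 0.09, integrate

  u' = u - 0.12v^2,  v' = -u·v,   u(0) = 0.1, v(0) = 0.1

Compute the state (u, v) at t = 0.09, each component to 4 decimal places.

0.1089, 0.0991

Euler on (u,v): u_{n+1} = u_n + h·u', v_{n+1} = v_n + h·v'.
0.000000: (0.100000, 0.100000); f=(0.098800, -0.010000) → (0.108892, 0.099100)
(u(0.09), v(0.09)) ≈ (0.1089, 0.0991)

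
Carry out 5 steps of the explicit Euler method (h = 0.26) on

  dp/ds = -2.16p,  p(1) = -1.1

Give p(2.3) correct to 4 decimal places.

-0.0178

Euler: p_{n+1} = p_n + h·f(s_n, p_n).
s=1.000000, p=-1.100000: f=2.376000 → p ← -1.100000 + 0.26·2.376000 = -0.482240
s=1.260000, p=-0.482240: f=1.041638 → p ← -0.482240 + 0.26·1.041638 = -0.211414
s=1.520000, p=-0.211414: f=0.456654 → p ← -0.211414 + 0.26·0.456654 = -0.092684
s=1.780000, p=-0.092684: f=0.200197 → p ← -0.092684 + 0.26·0.200197 = -0.040633
s=2.040000, p=-0.040633: f=0.087766 → p ← -0.040633 + 0.26·0.087766 = -0.017813
p(2.3) ≈ -0.0178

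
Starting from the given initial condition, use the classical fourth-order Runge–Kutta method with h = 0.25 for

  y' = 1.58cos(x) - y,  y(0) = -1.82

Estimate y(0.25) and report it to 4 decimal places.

-1.0718

RK4: k1 = f(x_n, y_n); k2 = f(x_n + h/2, y_n + (h/2)·k1); k3 = f(x_n + h/2, y_n + (h/2)·k2); k4 = f(x_n + h, y_n + h·k3); y_{n+1} = y_n + (h/6)·(k1 + 2k2 + 2k3 + k4).
x=0.000000, y=-1.820000:
  k1 = f(0.000000, -1.820000) = 3.400000
  k2 = f(0.125000, -1.395000) = 2.962672
  k3 = f(0.125000, -1.449666) = 3.017338
  k4 = f(0.250000, -1.065665) = 2.596547
  y ← -1.820000 + (0.25/6)·(k1 + 2k2 + 2k3 + k4) = -1.071810
y(0.25) ≈ -1.0718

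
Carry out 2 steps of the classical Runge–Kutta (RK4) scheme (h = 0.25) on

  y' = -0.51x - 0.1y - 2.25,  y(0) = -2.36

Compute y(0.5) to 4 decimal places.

-3.4049

RK4: k1 = f(x_n, y_n); k2 = f(x_n + h/2, y_n + (h/2)·k1); k3 = f(x_n + h/2, y_n + (h/2)·k2); k4 = f(x_n + h, y_n + h·k3); y_{n+1} = y_n + (h/6)·(k1 + 2k2 + 2k3 + k4).
x=0.000000, y=-2.360000:
  k1 = f(0.000000, -2.360000) = -2.014000
  k2 = f(0.125000, -2.611750) = -2.052575
  k3 = f(0.125000, -2.616572) = -2.052093
  k4 = f(0.250000, -2.873023) = -2.090198
  y ← -2.360000 + (0.25/6)·(k1 + 2k2 + 2k3 + k4) = -2.873064
x=0.250000, y=-2.873064:
  k1 = f(0.250000, -2.873064) = -2.090194
  k2 = f(0.375000, -3.134338) = -2.127816
  k3 = f(0.375000, -3.139041) = -2.127346
  k4 = f(0.500000, -3.404900) = -2.164510
  y ← -2.873064 + (0.25/6)·(k1 + 2k2 + 2k3 + k4) = -3.404940
y(0.5) ≈ -3.4049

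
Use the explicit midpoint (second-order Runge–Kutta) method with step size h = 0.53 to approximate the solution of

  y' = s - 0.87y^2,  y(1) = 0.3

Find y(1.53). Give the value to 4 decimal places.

0.8339

Midpoint: k1 = f(s_n, y_n); k2 = f(s_n + h/2, y_n + (h/2)·k1); y_{n+1} = y_n + h·k2.
s=1.000000, y=0.300000:
  k1 = f(1.000000, 0.300000) = 0.921700
  k2 = f(1.265000, 0.544250) = 1.007299
  y ← 0.300000 + 0.53·1.007299 = 0.833868
y(1.53) ≈ 0.8339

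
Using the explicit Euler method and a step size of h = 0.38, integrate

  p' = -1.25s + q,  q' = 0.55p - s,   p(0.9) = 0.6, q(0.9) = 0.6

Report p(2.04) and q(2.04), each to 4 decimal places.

-0.8576, -0.6630

Euler on (p,q): p_{n+1} = p_n + h·p', q_{n+1} = q_n + h·q'.
0.900000: (0.600000, 0.600000); f=(-0.525000, -0.570000) → (0.400500, 0.383400)
1.280000: (0.400500, 0.383400); f=(-1.216600, -1.059725) → (-0.061808, -0.019296)
1.660000: (-0.061808, -0.019296); f=(-2.094295, -1.693994) → (-0.857640, -0.663013)
(p(2.04), q(2.04)) ≈ (-0.8576, -0.6630)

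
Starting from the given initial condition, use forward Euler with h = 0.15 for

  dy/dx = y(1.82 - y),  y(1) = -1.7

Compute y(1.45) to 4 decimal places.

-8.2958

Euler: y_{n+1} = y_n + h·f(x_n, y_n).
x=1.000000, y=-1.700000: f=-5.984000 → y ← -1.700000 + 0.15·(-5.984000) = -2.597600
x=1.150000, y=-2.597600: f=-11.475158 → y ← -2.597600 + 0.15·(-11.475158) = -4.318874
x=1.300000, y=-4.318874: f=-26.513020 → y ← -4.318874 + 0.15·(-26.513020) = -8.295827
y(1.45) ≈ -8.2958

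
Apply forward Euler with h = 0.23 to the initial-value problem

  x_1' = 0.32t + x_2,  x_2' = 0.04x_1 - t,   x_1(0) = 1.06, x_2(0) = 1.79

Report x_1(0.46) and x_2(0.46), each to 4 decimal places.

1.9026, 1.7604

Euler on (x_1,x_2): x_1_{n+1} = x_1_n + h·x_1', x_2_{n+1} = x_2_n + h·x_2'.
0.000000: (1.060000, 1.790000); f=(1.790000, 0.042400) → (1.471700, 1.799752)
0.230000: (1.471700, 1.799752); f=(1.873352, -0.171132) → (1.902571, 1.760392)
(x_1(0.46), x_2(0.46)) ≈ (1.9026, 1.7604)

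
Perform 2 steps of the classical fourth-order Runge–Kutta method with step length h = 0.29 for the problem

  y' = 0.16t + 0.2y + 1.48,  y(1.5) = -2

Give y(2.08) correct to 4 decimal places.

RK4: k1 = f(t_n, y_n); k2 = f(t_n + h/2, y_n + (h/2)·k1); k3 = f(t_n + h/2, y_n + (h/2)·k2); k4 = f(t_n + h, y_n + h·k3); y_{n+1} = y_n + (h/6)·(k1 + 2k2 + 2k3 + k4).
t=1.500000, y=-2.000000:
  k1 = f(1.500000, -2.000000) = 1.320000
  k2 = f(1.645000, -1.808600) = 1.381480
  k3 = f(1.645000, -1.799685) = 1.383263
  k4 = f(1.790000, -1.598854) = 1.446629
  y ← -2.000000 + (0.29/6)·(k1 + 2k2 + 2k3 + k4) = -1.599021
t=1.790000, y=-1.599021:
  k1 = f(1.790000, -1.599021) = 1.446596
  k2 = f(1.935000, -1.389265) = 1.511747
  k3 = f(1.935000, -1.379818) = 1.513636
  k4 = f(2.080000, -1.160067) = 1.580787
  y ← -1.599021 + (0.29/6)·(k1 + 2k2 + 2k3 + k4) = -1.160244
y(2.08) ≈ -1.1602

-1.1602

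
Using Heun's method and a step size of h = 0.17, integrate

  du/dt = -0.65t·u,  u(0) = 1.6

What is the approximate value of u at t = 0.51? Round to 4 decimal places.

Heun: k1 = f(t_n, u_n); k2 = f(t_n + h, u_n + h·k1); u_{n+1} = u_n + (h/2)·(k1 + k2).
t=0.000000, u=1.600000:
  k1 = f(0.000000, 1.600000) = 0.000000
  k2 = f(0.170000, 1.600000) = -0.176800
  u ← 1.600000 + (0.17/2)·(0.000000 + (-0.176800)) = 1.584972
t=0.170000, u=1.584972:
  k1 = f(0.170000, 1.584972) = -0.175139
  k2 = f(0.340000, 1.555198) = -0.343699
  u ← 1.584972 + (0.17/2)·(-0.175139 + (-0.343699)) = 1.540871
t=0.340000, u=1.540871:
  k1 = f(0.340000, 1.540871) = -0.340532
  k2 = f(0.510000, 1.482980) = -0.491608
  u ← 1.540871 + (0.17/2)·(-0.340532 + (-0.491608)) = 1.470139
u(0.51) ≈ 1.4701

1.4701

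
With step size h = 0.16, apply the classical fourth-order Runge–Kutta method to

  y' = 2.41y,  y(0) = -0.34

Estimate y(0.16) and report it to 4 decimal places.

-0.4999

RK4: k1 = f(t_n, y_n); k2 = f(t_n + h/2, y_n + (h/2)·k1); k3 = f(t_n + h/2, y_n + (h/2)·k2); k4 = f(t_n + h, y_n + h·k3); y_{n+1} = y_n + (h/6)·(k1 + 2k2 + 2k3 + k4).
t=0.000000, y=-0.340000:
  k1 = f(0.000000, -0.340000) = -0.819400
  k2 = f(0.080000, -0.405552) = -0.977380
  k3 = f(0.080000, -0.418190) = -1.007839
  k4 = f(0.160000, -0.501254) = -1.208023
  y ← -0.340000 + (0.16/6)·(k1 + 2k2 + 2k3 + k4) = -0.499943
y(0.16) ≈ -0.4999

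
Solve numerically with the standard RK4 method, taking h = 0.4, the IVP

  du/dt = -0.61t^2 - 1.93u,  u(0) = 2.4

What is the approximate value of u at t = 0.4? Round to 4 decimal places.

1.1029

RK4: k1 = f(t_n, u_n); k2 = f(t_n + h/2, u_n + (h/2)·k1); k3 = f(t_n + h/2, u_n + (h/2)·k2); k4 = f(t_n + h, u_n + h·k3); u_{n+1} = u_n + (h/6)·(k1 + 2k2 + 2k3 + k4).
t=0.000000, u=2.400000:
  k1 = f(0.000000, 2.400000) = -4.632000
  k2 = f(0.200000, 1.473600) = -2.868448
  k3 = f(0.200000, 1.826310) = -3.549179
  k4 = f(0.400000, 0.980328) = -1.989634
  u ← 2.400000 + (0.4/6)·(k1 + 2k2 + 2k3 + k4) = 1.102874
u(0.4) ≈ 1.1029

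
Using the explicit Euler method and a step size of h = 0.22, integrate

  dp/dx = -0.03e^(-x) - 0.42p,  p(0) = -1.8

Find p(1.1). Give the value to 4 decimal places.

-1.1263

Euler: p_{n+1} = p_n + h·f(x_n, p_n).
x=0.000000, p=-1.800000: f=0.726000 → p ← -1.800000 + 0.22·0.726000 = -1.640280
x=0.220000, p=-1.640280: f=0.664842 → p ← -1.640280 + 0.22·0.664842 = -1.494015
x=0.440000, p=-1.494015: f=0.608165 → p ← -1.494015 + 0.22·0.608165 = -1.360218
x=0.660000, p=-1.360218: f=0.555786 → p ← -1.360218 + 0.22·0.555786 = -1.237945
x=0.880000, p=-1.237945: f=0.507494 → p ← -1.237945 + 0.22·0.507494 = -1.126297
p(1.1) ≈ -1.1263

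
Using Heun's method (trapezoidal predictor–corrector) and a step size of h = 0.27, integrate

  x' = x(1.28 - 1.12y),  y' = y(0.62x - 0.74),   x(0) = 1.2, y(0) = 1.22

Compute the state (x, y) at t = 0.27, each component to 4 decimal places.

1.1721, 1.2185

Heun on (x,y): k1 = f(t_n, state_n); k2 = f(t_n + h, state_n + h·k1); state_{n+1} = state_n + (h/2)·(k1 + k2).
0.000000: (1.200000, 1.220000)
  k1 = (-0.103680, 0.004880)
  predictor → (1.172006, 1.221318)
  k2 = (-0.102991, -0.016312)
  → (1.172099, 1.218457)
(x(0.27), y(0.27)) ≈ (1.1721, 1.2185)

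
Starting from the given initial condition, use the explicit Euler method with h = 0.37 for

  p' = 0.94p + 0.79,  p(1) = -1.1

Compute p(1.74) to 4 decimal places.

-1.3120

Euler: p_{n+1} = p_n + h·f(t_n, p_n).
t=1.000000, p=-1.100000: f=-0.244000 → p ← -1.100000 + 0.37·(-0.244000) = -1.190280
t=1.370000, p=-1.190280: f=-0.328863 → p ← -1.190280 + 0.37·(-0.328863) = -1.311959
p(1.74) ≈ -1.3120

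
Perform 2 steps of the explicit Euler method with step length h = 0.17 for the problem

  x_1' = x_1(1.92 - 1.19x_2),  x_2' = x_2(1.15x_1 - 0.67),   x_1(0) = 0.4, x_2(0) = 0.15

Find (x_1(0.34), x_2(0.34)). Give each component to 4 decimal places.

Euler on (x_1,x_2): x_1_{n+1} = x_1_n + h·x_1', x_2_{n+1} = x_2_n + h·x_2'.
0.000000: (0.400000, 0.150000); f=(0.696600, -0.031500) → (0.518422, 0.144645)
0.170000: (0.518422, 0.144645); f=(0.906136, -0.010677) → (0.672465, 0.142830)
(x_1(0.34), x_2(0.34)) ≈ (0.6725, 0.1428)

0.6725, 0.1428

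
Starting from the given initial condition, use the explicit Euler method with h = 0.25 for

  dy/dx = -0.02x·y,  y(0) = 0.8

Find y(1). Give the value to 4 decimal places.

Euler: y_{n+1} = y_n + h·f(x_n, y_n).
x=0.000000, y=0.800000: f=0.000000 → y ← 0.800000 + 0.25·0.000000 = 0.800000
x=0.250000, y=0.800000: f=-0.004000 → y ← 0.800000 + 0.25·(-0.004000) = 0.799000
x=0.500000, y=0.799000: f=-0.007990 → y ← 0.799000 + 0.25·(-0.007990) = 0.797003
x=0.750000, y=0.797003: f=-0.011955 → y ← 0.797003 + 0.25·(-0.011955) = 0.794014
y(1) ≈ 0.7940

0.7940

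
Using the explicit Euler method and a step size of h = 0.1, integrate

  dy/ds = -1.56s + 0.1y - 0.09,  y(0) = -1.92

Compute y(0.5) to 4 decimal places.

-2.2214

Euler: y_{n+1} = y_n + h·f(s_n, y_n).
s=0.000000, y=-1.920000: f=-0.282000 → y ← -1.920000 + 0.1·(-0.282000) = -1.948200
s=0.100000, y=-1.948200: f=-0.440820 → y ← -1.948200 + 0.1·(-0.440820) = -1.992282
s=0.200000, y=-1.992282: f=-0.601228 → y ← -1.992282 + 0.1·(-0.601228) = -2.052405
s=0.300000, y=-2.052405: f=-0.763240 → y ← -2.052405 + 0.1·(-0.763240) = -2.128729
s=0.400000, y=-2.128729: f=-0.926873 → y ← -2.128729 + 0.1·(-0.926873) = -2.221416
y(0.5) ≈ -2.2214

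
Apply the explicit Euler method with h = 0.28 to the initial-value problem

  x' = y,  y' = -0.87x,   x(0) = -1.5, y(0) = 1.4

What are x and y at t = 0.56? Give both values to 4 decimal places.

Euler on (x,y): x_{n+1} = x_n + h·x', y_{n+1} = y_n + h·y'.
0.000000: (-1.500000, 1.400000); f=(1.400000, 1.305000) → (-1.108000, 1.765400)
0.280000: (-1.108000, 1.765400); f=(1.765400, 0.963960) → (-0.613688, 2.035309)
(x(0.56), y(0.56)) ≈ (-0.6137, 2.0353)

-0.6137, 2.0353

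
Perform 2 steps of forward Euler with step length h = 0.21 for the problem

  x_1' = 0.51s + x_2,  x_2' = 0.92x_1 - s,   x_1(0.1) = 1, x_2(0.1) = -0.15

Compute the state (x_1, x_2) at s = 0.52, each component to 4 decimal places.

1.0171, 0.1463

Euler on (x_1,x_2): x_1_{n+1} = x_1_n + h·x_1', x_2_{n+1} = x_2_n + h·x_2'.
0.100000: (1.000000, -0.150000); f=(-0.099000, 0.820000) → (0.979210, 0.022200)
0.310000: (0.979210, 0.022200); f=(0.180300, 0.590873) → (1.017073, 0.146283)
(x_1(0.52), x_2(0.52)) ≈ (1.0171, 0.1463)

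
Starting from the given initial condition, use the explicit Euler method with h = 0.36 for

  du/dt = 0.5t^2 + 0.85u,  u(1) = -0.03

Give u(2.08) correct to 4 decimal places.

Euler: u_{n+1} = u_n + h·f(t_n, u_n).
t=1.000000, u=-0.030000: f=0.474500 → u ← -0.030000 + 0.36·0.474500 = 0.140820
t=1.360000, u=0.140820: f=1.044497 → u ← 0.140820 + 0.36·1.044497 = 0.516839
t=1.720000, u=0.516839: f=1.918513 → u ← 0.516839 + 0.36·1.918513 = 1.207504
u(2.08) ≈ 1.2075

1.2075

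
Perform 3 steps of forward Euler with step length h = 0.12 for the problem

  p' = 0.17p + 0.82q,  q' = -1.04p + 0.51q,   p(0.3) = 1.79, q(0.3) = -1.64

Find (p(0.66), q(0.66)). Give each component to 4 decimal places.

1.3111, -2.6199

Euler on (p,q): p_{n+1} = p_n + h·p', q_{n+1} = q_n + h·q'.
0.300000: (1.790000, -1.640000); f=(-1.040500, -2.698000) → (1.665140, -1.963760)
0.420000: (1.665140, -1.963760); f=(-1.327209, -2.733263) → (1.505875, -2.291752)
0.540000: (1.505875, -2.291752); f=(-1.623238, -2.734903) → (1.311086, -2.619940)
(p(0.66), q(0.66)) ≈ (1.3111, -2.6199)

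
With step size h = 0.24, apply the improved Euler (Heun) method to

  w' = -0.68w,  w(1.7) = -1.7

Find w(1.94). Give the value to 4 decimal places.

-1.4452

Heun: k1 = f(x_n, w_n); k2 = f(x_n + h, w_n + h·k1); w_{n+1} = w_n + (h/2)·(k1 + k2).
x=1.700000, w=-1.700000:
  k1 = f(1.700000, -1.700000) = 1.156000
  k2 = f(1.940000, -1.422560) = 0.967341
  w ← -1.700000 + (0.24/2)·(1.156000 + 0.967341) = -1.445199
w(1.94) ≈ -1.4452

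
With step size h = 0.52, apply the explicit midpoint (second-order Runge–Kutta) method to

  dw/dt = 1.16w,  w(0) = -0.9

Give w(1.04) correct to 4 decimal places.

Midpoint: k1 = f(t_n, w_n); k2 = f(t_n + h/2, w_n + (h/2)·k1); w_{n+1} = w_n + h·k2.
t=0.000000, w=-0.900000:
  k1 = f(0.000000, -0.900000) = -1.044000
  k2 = f(0.260000, -1.171440) = -1.358870
  w ← -0.900000 + 0.52·(-1.358870) = -1.606613
t=0.520000, w=-1.606613:
  k1 = f(0.520000, -1.606613) = -1.863671
  k2 = f(0.780000, -2.091167) = -2.425754
  w ← -1.606613 + 0.52·(-2.425754) = -2.868005
w(1.04) ≈ -2.8680

-2.8680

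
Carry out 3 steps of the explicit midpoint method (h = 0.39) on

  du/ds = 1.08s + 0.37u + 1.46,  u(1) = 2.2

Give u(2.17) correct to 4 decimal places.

Midpoint: k1 = f(s_n, u_n); k2 = f(s_n + h/2, u_n + (h/2)·k1); u_{n+1} = u_n + h·k2.
s=1.000000, u=2.200000:
  k1 = f(1.000000, 2.200000) = 3.354000
  k2 = f(1.195000, 2.854030) = 3.806591
  u ← 2.200000 + 0.39·3.806591 = 3.684571
s=1.390000, u=3.684571:
  k1 = f(1.390000, 3.684571) = 4.324491
  k2 = f(1.585000, 4.527846) = 4.847103
  u ← 3.684571 + 0.39·4.847103 = 5.574941
s=1.780000, u=5.574941:
  k1 = f(1.780000, 5.574941) = 5.445128
  k2 = f(1.975000, 6.636741) = 6.048594
  u ← 5.574941 + 0.39·6.048594 = 7.933892
u(2.17) ≈ 7.9339

7.9339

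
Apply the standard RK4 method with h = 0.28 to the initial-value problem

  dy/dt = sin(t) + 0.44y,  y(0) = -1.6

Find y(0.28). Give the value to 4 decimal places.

RK4: k1 = f(t_n, y_n); k2 = f(t_n + h/2, y_n + (h/2)·k1); k3 = f(t_n + h/2, y_n + (h/2)·k2); k4 = f(t_n + h, y_n + h·k3); y_{n+1} = y_n + (h/6)·(k1 + 2k2 + 2k3 + k4).
t=0.000000, y=-1.600000:
  k1 = f(0.000000, -1.600000) = -0.704000
  k2 = f(0.140000, -1.698560) = -0.607823
  k3 = f(0.140000, -1.685095) = -0.601899
  k4 = f(0.280000, -1.768532) = -0.501798
  y ← -1.600000 + (0.28/6)·(k1 + 2k2 + 2k3 + k4) = -1.769178
y(0.28) ≈ -1.7692

-1.7692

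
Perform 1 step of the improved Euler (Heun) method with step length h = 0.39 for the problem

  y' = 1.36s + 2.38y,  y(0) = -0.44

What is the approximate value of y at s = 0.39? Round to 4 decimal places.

-0.9345

Heun: k1 = f(s_n, y_n); k2 = f(s_n + h, y_n + h·k1); y_{n+1} = y_n + (h/2)·(k1 + k2).
s=0.000000, y=-0.440000:
  k1 = f(0.000000, -0.440000) = -1.047200
  k2 = f(0.390000, -0.848408) = -1.488811
  y ← -0.440000 + (0.39/2)·(-1.047200 + (-1.488811)) = -0.934522
y(0.39) ≈ -0.9345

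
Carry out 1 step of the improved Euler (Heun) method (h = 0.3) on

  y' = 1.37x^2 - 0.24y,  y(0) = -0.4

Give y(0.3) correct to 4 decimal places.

-0.3537

Heun: k1 = f(x_n, y_n); k2 = f(x_n + h, y_n + h·k1); y_{n+1} = y_n + (h/2)·(k1 + k2).
x=0.000000, y=-0.400000:
  k1 = f(0.000000, -0.400000) = 0.096000
  k2 = f(0.300000, -0.371200) = 0.212388
  y ← -0.400000 + (0.3/2)·(0.096000 + 0.212388) = -0.353742
y(0.3) ≈ -0.3537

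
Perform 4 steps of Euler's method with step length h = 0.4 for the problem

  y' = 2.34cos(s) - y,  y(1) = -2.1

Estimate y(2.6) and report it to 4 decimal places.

-0.7841

Euler: y_{n+1} = y_n + h·f(s_n, y_n).
s=1.000000, y=-2.100000: f=3.364307 → y ← -2.100000 + 0.4·3.364307 = -0.754277
s=1.400000, y=-0.754277: f=1.152000 → y ← -0.754277 + 0.4·1.152000 = -0.293477
s=1.800000, y=-0.293477: f=-0.238176 → y ← -0.293477 + 0.4·(-0.238176) = -0.388747
s=2.200000, y=-0.388747: f=-0.988345 → y ← -0.388747 + 0.4·(-0.988345) = -0.784085
y(2.6) ≈ -0.7841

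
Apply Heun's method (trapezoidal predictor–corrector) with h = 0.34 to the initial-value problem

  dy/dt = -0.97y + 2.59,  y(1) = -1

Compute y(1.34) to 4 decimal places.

Heun: k1 = f(t_n, y_n); k2 = f(t_n + h, y_n + h·k1); y_{n+1} = y_n + (h/2)·(k1 + k2).
t=1.000000, y=-1.000000:
  k1 = f(1.000000, -1.000000) = 3.560000
  k2 = f(1.340000, 0.210400) = 2.385912
  y ← -1.000000 + (0.34/2)·(3.560000 + 2.385912) = 0.010805
y(1.34) ≈ 0.0108

0.0108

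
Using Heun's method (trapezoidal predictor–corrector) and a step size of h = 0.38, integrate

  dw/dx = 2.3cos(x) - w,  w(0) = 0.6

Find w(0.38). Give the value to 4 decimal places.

1.0921

Heun: k1 = f(x_n, w_n); k2 = f(x_n + h, w_n + h·k1); w_{n+1} = w_n + (h/2)·(k1 + k2).
x=0.000000, w=0.600000:
  k1 = f(0.000000, 0.600000) = 1.700000
  k2 = f(0.380000, 1.246000) = 0.889929
  w ← 0.600000 + (0.38/2)·(1.700000 + 0.889929) = 1.092086
w(0.38) ≈ 1.0921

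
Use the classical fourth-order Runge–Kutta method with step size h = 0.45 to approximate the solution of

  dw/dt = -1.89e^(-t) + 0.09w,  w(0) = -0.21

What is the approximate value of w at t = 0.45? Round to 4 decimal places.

RK4: k1 = f(t_n, w_n); k2 = f(t_n + h/2, w_n + (h/2)·k1); k3 = f(t_n + h/2, w_n + (h/2)·k2); k4 = f(t_n + h, w_n + h·k3); w_{n+1} = w_n + (h/6)·(k1 + 2k2 + 2k3 + k4).
t=0.000000, w=-0.210000:
  k1 = f(0.000000, -0.210000) = -1.908900
  k2 = f(0.225000, -0.639502) = -1.566751
  k3 = f(0.225000, -0.562519) = -1.559822
  k4 = f(0.450000, -0.911920) = -1.287190
  w ← -0.210000 + (0.45/6)·(k1 + 2k2 + 2k3 + k4) = -0.918693
w(0.45) ≈ -0.9187

-0.9187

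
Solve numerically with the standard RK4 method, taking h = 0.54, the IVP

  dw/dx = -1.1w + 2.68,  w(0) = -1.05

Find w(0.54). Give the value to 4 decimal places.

RK4: k1 = f(x_n, w_n); k2 = f(x_n + h/2, w_n + (h/2)·k1); k3 = f(x_n + h/2, w_n + (h/2)·k2); k4 = f(x_n + h, w_n + h·k3); w_{n+1} = w_n + (h/6)·(k1 + 2k2 + 2k3 + k4).
x=0.000000, w=-1.050000:
  k1 = f(0.000000, -1.050000) = 3.835000
  k2 = f(0.270000, -0.014550) = 2.696005
  k3 = f(0.270000, -0.322079) = 3.034287
  k4 = f(0.540000, 0.588515) = 2.032634
  w ← -1.050000 + (0.54/6)·(k1 + 2k2 + 2k3 + k4) = 0.509540
w(0.54) ≈ 0.5095

0.5095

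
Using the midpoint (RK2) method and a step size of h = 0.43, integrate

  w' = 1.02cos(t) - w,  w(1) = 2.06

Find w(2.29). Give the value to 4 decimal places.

Midpoint: k1 = f(t_n, w_n); k2 = f(t_n + h/2, w_n + (h/2)·k1); w_{n+1} = w_n + h·k2.
t=1.000000, w=2.060000:
  k1 = f(1.000000, 2.060000) = -1.508892
  k2 = f(1.215000, 1.735588) = -1.380285
  w ← 2.060000 + 0.43·(-1.380285) = 1.466478
t=1.430000, w=1.466478:
  k1 = f(1.430000, 1.466478) = -1.323339
  k2 = f(1.645000, 1.181960) = -1.257578
  w ← 1.466478 + 0.43·(-1.257578) = 0.925719
t=1.860000, w=0.925719:
  k1 = f(1.860000, 0.925719) = -1.216612
  k2 = f(2.075000, 0.664148) = -1.156920
  w ← 0.925719 + 0.43·(-1.156920) = 0.428243
w(2.29) ≈ 0.4282

0.4282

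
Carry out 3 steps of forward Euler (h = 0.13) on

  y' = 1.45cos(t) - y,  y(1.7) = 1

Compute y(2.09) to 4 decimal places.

0.5266

Euler: y_{n+1} = y_n + h·f(t_n, y_n).
t=1.700000, y=1.000000: f=-1.186825 → y ← 1.000000 + 0.13·(-1.186825) = 0.845713
t=1.830000, y=0.845713: f=-1.217364 → y ← 0.845713 + 0.13·(-1.217364) = 0.687456
t=1.960000, y=0.687456: f=-1.237661 → y ← 0.687456 + 0.13·(-1.237661) = 0.526560
y(2.09) ≈ 0.5266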